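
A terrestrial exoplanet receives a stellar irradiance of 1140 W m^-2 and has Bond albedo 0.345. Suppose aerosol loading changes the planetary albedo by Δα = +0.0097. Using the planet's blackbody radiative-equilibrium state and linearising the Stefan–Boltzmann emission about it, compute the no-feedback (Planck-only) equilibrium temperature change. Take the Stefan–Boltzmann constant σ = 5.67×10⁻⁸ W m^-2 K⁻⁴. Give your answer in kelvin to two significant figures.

Reference equilibrium: T_e = [S(1−α)/(4σ)]^(1/4) = 239.5 K.
ΔF = −(S/4)Δα = −(1140/4)×(+0.0097) = -2.764 W m^-2.
Planck response: λ_P = 4σT_e³ = 4·5.67×10⁻⁸·(239.5)³ = 3.117 W m^-2/K.
Hence the no-feedback warming is ΔF/(4σT_e³) = -0.887 K.

-0.89 kelvin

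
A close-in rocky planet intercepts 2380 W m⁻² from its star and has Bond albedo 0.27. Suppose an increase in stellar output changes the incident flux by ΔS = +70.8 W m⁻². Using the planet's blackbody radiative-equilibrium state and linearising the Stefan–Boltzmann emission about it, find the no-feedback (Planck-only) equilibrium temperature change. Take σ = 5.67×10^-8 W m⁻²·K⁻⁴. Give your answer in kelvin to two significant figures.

Unperturbed T_e = [2380·(1−0.27)/(4σ)]^¼ = 295.8 K.
Only a fraction (1−α) is absorbed and it's spread over 4πR², so ΔF = (1−α)ΔS/4 = 12.92 W m⁻².
The Planck feedback parameter is 4σT_e³ = 5.873 W m⁻²/K.
Hence the no-feedback warming is ΔF/(4σT_e³) = 2.20 K.

2.2 kelvin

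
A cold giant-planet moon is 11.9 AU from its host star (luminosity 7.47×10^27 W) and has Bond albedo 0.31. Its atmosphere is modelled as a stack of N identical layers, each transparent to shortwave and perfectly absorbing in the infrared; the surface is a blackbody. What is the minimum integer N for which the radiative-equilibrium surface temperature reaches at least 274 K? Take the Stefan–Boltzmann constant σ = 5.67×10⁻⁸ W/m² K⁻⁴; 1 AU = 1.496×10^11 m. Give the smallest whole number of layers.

9

d = 11.9 × 1.496×10^11 m = 1.780×10^12 m.
Spreading L over a sphere of radius d: S = 7.47×10^27/(4π·1.78×10^12²) = 187.6 W/m².
Top-of-atmosphere balance: σT_e⁴ = S(1−α)/4 = 32.36 W/m² → T_e = 154.6 K.
Need (N+1)T_e⁴ ≥ T_s⁴, i.e. N+1 ≥ (274/154.6)⁴ = 9.877.
So N ≥ 8.877; the smallest integer is N = 9.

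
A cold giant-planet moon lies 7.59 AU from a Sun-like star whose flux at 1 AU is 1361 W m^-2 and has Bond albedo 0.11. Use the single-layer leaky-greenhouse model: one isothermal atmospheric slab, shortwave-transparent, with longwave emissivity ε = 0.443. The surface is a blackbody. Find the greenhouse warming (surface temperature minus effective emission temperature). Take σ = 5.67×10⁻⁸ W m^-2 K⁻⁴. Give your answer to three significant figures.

Irradiance scales as 1/d², so S = 1361 W m^-2 × (1/7.59)² = 23.63 W m^-2.
The planet radiates to space at T_e = [S(1−α)/(4σ)]^(1/4) = 98.13 K.
The surface balance (absorbed SW + ε·downward IR = σT_s⁴) with T_a⁴ = T_s⁴/2 reduces to T_s = T_e·[2/(2−ε)]^¼ = 104.5 K.
Greenhouse warming: T_s − T_e = 6.339 K.

6.34 K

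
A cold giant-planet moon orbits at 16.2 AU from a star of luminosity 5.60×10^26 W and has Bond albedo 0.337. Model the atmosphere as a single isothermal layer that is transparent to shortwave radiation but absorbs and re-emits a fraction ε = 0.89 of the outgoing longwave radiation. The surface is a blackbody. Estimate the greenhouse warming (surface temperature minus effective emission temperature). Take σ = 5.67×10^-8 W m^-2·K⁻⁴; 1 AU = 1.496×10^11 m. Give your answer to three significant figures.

10.9 K

Orbital distance: d = 16.2 AU = 2.424×10^12 m.
Flux at the orbit: S = L/(4πd²) = 5.60×10^26/(4π·(2.42×10^12)²) = 7.587 W m^-2.
The planet radiates to space at T_e = [S(1−α)/(4σ)]^(1/4) = 68.63 K.
For a single slab of emissivity ε, T_s⁴ = 2T_e⁴/(2−ε); thus T_s = 68.63·(1.802)^(1/4) = 79.51 K.
The atmosphere warms the surface by 10.88 K.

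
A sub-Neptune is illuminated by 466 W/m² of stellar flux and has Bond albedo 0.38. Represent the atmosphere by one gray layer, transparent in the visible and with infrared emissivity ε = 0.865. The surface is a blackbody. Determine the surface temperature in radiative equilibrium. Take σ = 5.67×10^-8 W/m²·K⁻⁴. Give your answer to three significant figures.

218 K

Effective emission temperature (TOA balance): σT_e⁴ = S(1−α)/4 = 72.23 W/m² → T_e = 188.9 K.
Surface balance with a leaky layer gives σT_s⁴ = σT_e⁴·2/(2−ε), so T_s = T_e·[2/(2−0.865)]^(1/4) = 217.7 K.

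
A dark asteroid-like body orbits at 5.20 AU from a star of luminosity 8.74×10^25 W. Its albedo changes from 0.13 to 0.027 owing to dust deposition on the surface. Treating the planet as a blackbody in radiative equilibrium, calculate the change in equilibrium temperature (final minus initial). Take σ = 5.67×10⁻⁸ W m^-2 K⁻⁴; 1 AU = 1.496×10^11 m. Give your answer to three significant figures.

2.31 kelvin

Orbital distance: d = 5.20 AU = 7.779×10^11 m.
S = L/(4πd²) = 11.49 W m^-2.
Before: T₁ = [11.49·0.87/(4σ)]^(1/4) = 81.48 K.
With α = 0.027, T₂ = 83.80 K.
Change: 83.80 − 81.48 = 2.312 K.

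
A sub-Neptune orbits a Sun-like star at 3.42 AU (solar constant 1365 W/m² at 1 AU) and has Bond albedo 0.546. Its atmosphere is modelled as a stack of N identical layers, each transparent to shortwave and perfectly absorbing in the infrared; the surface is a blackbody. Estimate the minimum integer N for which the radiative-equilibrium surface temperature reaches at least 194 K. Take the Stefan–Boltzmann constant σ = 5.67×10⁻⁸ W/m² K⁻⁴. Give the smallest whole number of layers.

Flux at the orbit: S = 1365/(3.42)² = 116.7 W/m².
The effective emission temperature is T_e = [S(1−α)/(4σ)]^¼ = 123.6 K.
Since T_s⁴ = (N+1)T_e⁴, we need N ≥ (T_s/T_e)⁴ − 1 = 5.063.
The minimum whole number is N = 6.

6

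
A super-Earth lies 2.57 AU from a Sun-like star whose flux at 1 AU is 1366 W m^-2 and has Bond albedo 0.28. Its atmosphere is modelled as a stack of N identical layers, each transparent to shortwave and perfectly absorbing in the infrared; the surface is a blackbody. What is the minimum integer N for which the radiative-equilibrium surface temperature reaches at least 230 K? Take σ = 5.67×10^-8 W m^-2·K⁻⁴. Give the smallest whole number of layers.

Flux at the orbit: S = 1366/(2.57)² = 206.8 W m^-2.
The effective emission temperature is T_e = [S(1−α)/(4σ)]^¼ = 160.1 K.
Need (N+1)T_e⁴ ≥ T_s⁴, i.e. N+1 ≥ (230/160.1)⁴ = 4.262.
So N ≥ 3.262; the smallest integer is N = 4.

4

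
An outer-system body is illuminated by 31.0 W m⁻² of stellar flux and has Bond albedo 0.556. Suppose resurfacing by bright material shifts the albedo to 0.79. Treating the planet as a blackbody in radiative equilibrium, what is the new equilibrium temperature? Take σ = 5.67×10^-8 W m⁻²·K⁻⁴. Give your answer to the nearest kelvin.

73 K

New equilibrium: T₂ = [(1−0.79)·31.00/(4σ)]^(1/4) = 73.20 K.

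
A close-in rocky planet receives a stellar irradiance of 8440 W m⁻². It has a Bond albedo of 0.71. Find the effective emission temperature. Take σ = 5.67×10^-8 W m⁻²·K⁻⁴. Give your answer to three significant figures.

Absorbed flux (global mean): S(1−α)/4 = 8440·0.29/4 = 611.9 W m⁻².
Set σT⁴ = 611.9 → T = (611.9/σ)^(1/4) = 322.3 K.

322 K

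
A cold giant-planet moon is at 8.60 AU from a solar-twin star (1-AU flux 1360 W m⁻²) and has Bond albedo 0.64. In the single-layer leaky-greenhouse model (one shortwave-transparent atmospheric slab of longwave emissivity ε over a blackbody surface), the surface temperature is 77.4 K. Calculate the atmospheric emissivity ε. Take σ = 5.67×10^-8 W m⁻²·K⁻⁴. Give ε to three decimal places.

By the inverse-square law, S = 1360/8.60² = 18.39 W m⁻².
Effective temperature: T_e = [S(1−α)/(4σ)]^(1/4) = 73.50 K.
Inverting T_s⁴ = 2T_e⁴/(2−ε): (T_e/T_s)⁴ = 0.8133, so ε = 2(1 − 0.8133) = 0.3734.

0.373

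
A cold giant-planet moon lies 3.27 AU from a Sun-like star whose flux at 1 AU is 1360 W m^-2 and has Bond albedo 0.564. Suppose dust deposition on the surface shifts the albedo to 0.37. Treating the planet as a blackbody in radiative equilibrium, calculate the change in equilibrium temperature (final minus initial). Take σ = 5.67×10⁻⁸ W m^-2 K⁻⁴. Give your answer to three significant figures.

12.1 K

Flux at the orbit: S = 1360/(3.27)² = 127.2 W m^-2.
With α = 0.564, T₁ = 125.0 K.
After:  T₂ = [127.2·0.63/(4σ)]^(1/4) = 137.1 K.
ΔT = T₂ − T₁ = 12.05 K.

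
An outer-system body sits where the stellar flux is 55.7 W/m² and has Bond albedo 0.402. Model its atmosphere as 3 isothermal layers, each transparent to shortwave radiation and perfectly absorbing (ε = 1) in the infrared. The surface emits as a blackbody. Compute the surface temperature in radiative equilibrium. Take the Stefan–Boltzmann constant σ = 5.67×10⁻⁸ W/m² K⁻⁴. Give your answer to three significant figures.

156 kelvin

OLR = S(1−α)/4 = 8.327 W/m²; the top layer radiates at T_e = 110.1 K.
Layer-by-layer balance gives σT_s⁴ = (N+1)σT_e⁴, so T_s = 4^¼·110.1 = 155.7 K.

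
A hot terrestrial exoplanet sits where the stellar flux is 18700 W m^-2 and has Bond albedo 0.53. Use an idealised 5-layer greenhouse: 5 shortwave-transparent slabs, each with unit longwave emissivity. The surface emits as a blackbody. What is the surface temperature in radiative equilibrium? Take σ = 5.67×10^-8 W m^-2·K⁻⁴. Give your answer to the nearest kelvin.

Top-of-atmosphere balance: σT_e⁴ = S(1−α)/4 = 2197 W m^-2 → T_e = 443.7 K.
For an N-layer opaque stack, T_s⁴ = (N+1)T_e⁴, hence T_s = (6)^(1/4)×443.7 K = 694.4 K.

694 kelvin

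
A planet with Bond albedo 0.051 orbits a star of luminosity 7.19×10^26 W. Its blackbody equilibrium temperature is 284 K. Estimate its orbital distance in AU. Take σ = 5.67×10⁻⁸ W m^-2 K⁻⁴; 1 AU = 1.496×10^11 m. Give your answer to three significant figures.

1.28 AU

Required flux: S = 4σT⁴/(1−α) = 1555 W m^-2.
S = L/(4πd²) → d = √(L/4πS) = √(7.19×10^26/(4π·1555)) = 1.918×10^11 m = 1.282 AU.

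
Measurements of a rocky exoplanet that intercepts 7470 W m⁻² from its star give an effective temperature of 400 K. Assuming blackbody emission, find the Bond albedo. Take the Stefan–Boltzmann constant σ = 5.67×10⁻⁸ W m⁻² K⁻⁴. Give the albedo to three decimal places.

From σT⁴ = S(1−α)/4 we invert for α: 1−α = 4σT⁴/S.
σT⁴ = 1452 W m⁻², so 4σT⁴ = 5806 W m⁻².
Hence α = 1 − 5806/7470 = 0.2227.

0.223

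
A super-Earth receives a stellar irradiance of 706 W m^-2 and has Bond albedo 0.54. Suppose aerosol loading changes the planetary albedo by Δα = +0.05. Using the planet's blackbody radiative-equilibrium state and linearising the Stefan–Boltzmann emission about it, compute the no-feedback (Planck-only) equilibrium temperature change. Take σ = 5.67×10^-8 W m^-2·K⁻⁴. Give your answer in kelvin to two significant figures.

-5.3 kelvin

Unperturbed T_e = [706.0·(1−0.54)/(4σ)]^¼ = 194.5 K.
ΔF = −(S/4)Δα = −(706.0/4)×(+0.05) = -8.825 W m^-2.
The Planck feedback parameter is 4σT_e³ = 1.669 W m^-2/K.
Hence the no-feedback warming is ΔF/(4σT_e³) = -5.29 K.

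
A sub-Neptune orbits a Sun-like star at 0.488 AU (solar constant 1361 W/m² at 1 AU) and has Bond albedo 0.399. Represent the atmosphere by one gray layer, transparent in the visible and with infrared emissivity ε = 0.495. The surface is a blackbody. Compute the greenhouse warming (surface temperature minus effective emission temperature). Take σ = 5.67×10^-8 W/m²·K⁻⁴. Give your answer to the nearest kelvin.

Flux at the orbit: S = 1361/(0.488)² = 5715 W/m².
Effective emission temperature (TOA balance): σT_e⁴ = S(1−α)/4 = 858.7 W/m² → T_e = 350.8 K.
The surface balance (absorbed SW + ε·downward IR = σT_s⁴) with T_a⁴ = T_s⁴/2 reduces to T_s = T_e·[2/(2−ε)]^¼ = 376.6 K.
T_s − T_e = 376.6 − 350.8 = 25.85 K.

26 kelvin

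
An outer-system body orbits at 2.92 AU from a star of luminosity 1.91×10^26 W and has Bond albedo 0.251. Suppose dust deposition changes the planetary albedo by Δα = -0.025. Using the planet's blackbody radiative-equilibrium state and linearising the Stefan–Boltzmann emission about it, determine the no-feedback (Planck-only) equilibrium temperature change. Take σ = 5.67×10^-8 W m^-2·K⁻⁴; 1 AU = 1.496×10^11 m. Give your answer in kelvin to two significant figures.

d = 2.92 × 1.496×10^11 m = 4.368×10^11 m.
Spreading L over a sphere of radius d: S = 1.91×10^26/(4π·4.37×10^11²) = 79.65 W m^-2.
Unperturbed T_e = [79.65·(1−0.251)/(4σ)]^¼ = 127.4 K.
ΔF = −(S/4)Δα = −(79.65/4)×(-0.025) = 0.4978 W m^-2.
Linearising σT⁴ gives d(σT⁴)/dT = 4σT_e³ = 0.4685 W m^-2 per K.
ΔT₀ = ΔF/λ_P = 0.4978/0.4685 = 1.06 K.

1.1 kelvin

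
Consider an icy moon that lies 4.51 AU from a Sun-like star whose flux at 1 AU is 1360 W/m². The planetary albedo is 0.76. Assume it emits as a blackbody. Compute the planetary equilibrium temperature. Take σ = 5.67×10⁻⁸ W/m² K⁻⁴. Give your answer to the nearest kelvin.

Flux at the orbit: S = 1360/(4.51)² = 66.86 W/m².
Averaging over the sphere, the absorbed flux is S(1−α)/4 = 4.012 W/m².
Set σT⁴ = 4.012 → T = (4.012/σ)^(1/4) = 91.71 K.

92 K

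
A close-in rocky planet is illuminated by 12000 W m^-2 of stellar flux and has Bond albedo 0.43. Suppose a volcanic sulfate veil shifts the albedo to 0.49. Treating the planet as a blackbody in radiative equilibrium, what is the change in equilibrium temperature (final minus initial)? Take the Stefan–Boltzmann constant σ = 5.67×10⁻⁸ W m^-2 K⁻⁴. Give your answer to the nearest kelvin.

Initial: T₁ = [S(1−0.43)/(4σ)]^(1/4) = 416.7 K.
Final:   T₂ = [S(1−0.49)/(4σ)]^(1/4) = 405.3 K.
Change: 405.3 − 416.7 = -11.43 K.

-11 K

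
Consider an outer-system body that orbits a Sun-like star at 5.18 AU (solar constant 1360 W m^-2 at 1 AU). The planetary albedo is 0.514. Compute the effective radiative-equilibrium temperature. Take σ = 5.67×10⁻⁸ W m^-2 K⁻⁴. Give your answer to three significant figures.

Flux at the orbit: S = 1360/(5.18)² = 50.68 W m^-2.
Averaging over the sphere, the absorbed flux is S(1−α)/4 = 6.158 W m^-2.
Balancing against σT⁴: T = (6.158/5.67×10⁻⁸)^(1/4) = 102.1 K.

102 K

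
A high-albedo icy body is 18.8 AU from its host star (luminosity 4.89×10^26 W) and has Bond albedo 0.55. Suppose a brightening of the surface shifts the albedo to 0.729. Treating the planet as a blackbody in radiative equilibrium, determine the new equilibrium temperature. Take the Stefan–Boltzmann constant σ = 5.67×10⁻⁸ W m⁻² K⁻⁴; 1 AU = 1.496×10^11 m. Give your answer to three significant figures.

Orbital distance: d = 18.8 AU = 2.812×10^12 m.
S = L/(4πd²) = 4.919 W m⁻².
With the new albedo, S(1−α₂)/4 = 0.3333 W m⁻², so T₂ = 49.24 K.

49.2 kelvin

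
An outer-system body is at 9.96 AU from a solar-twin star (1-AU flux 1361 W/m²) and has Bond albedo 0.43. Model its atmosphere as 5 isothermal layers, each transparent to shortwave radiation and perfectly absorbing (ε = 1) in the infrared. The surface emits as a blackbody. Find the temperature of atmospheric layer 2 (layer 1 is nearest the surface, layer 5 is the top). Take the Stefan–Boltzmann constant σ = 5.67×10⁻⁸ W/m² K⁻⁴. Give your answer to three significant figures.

Flux at the orbit: S = 1361/(9.96)² = 13.72 W/m².
Top-of-atmosphere balance: σT_e⁴ = S(1−α)/4 = 1.955 W/m² → T_e = 76.63 K.
The net upward flux σT_e⁴ is constant between every pair of levels, so T_k⁴ = (N+1−k)T_e⁴.
T_2 = (4)^(1/4)·76.63 = 108.4 K.

108 K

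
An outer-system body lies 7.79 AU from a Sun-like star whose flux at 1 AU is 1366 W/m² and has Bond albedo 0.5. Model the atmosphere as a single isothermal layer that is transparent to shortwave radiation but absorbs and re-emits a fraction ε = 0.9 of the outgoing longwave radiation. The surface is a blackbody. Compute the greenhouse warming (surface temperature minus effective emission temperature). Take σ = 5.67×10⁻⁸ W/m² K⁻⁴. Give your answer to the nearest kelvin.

By the inverse-square law, S = 1366/7.79² = 22.51 W/m².
At the top of the atmosphere, σT_e⁴ = S(1−α)/4 = 2.814 W/m², giving T_e = 83.93 K.
The surface balance (absorbed SW + ε·downward IR = σT_s⁴) with T_a⁴ = T_s⁴/2 reduces to T_s = T_e·[2/(2−ε)]^¼ = 97.46 K.
T_s − T_e = 97.46 − 83.93 = 13.53 K.

14 K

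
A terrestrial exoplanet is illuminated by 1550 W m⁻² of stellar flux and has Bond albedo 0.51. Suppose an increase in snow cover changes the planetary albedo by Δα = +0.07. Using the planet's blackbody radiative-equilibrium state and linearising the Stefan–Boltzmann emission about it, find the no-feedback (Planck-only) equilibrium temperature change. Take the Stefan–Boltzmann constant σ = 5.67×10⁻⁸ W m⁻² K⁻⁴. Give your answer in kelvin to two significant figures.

-8.6 K

Reference equilibrium: T_e = [S(1−α)/(4σ)]^(1/4) = 240.6 K.
TOA radiative forcing: ΔF = −S·Δα/4 = −1550·(+0.07)/4 = -27.13 W m⁻².
Planck response: λ_P = 4σT_e³ = 4·5.67×10⁻⁸·(240.6)³ = 3.157 W m⁻²/K.
Hence the no-feedback warming is ΔF/(4σT_e³) = -8.59 K.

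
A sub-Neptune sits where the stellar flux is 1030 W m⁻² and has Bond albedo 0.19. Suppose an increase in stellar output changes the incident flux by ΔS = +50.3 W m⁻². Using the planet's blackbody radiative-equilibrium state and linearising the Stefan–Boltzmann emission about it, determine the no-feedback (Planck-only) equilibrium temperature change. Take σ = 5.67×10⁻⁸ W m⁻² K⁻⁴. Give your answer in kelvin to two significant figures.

Unperturbed T_e = [1030·(1−0.19)/(4σ)]^¼ = 246.3 K.
TOA radiative forcing: ΔF = (1−α)ΔS/4 = 0.81·(+50.3)/4 = 10.19 W m⁻².
Linearising σT⁴ gives d(σT⁴)/dT = 4σT_e³ = 3.388 W m⁻² per K.
ΔT₀ = ΔF/λ_P = 10.19/3.388 = 3.01 K.

3.0 K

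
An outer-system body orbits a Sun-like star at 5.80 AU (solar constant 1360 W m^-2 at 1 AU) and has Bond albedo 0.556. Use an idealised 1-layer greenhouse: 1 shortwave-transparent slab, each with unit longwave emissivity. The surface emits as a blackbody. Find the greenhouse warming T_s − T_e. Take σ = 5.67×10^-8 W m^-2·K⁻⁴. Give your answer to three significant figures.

Irradiance scales as 1/d², so S = 1360 W m^-2 × (1/5.80)² = 40.43 W m^-2.
Top-of-atmosphere balance: σT_e⁴ = S(1−α)/4 = 4.488 W m^-2 → T_e = 94.32 K.
T_s = (N+1)^(1/4)·T_e = 112.2 K.
So the greenhouse effect raises the surface by 112.2 − 94.32 = 17.85 K.

17.8 kelvin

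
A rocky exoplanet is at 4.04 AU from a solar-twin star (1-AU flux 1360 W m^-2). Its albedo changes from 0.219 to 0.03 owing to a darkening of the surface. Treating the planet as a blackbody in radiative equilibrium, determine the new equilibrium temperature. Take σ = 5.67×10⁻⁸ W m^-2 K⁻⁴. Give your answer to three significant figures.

137 K

By the inverse-square law, S = 1360/4.04² = 83.33 W m^-2.
With the new albedo, S(1−α₂)/4 = 20.21 W m^-2, so T₂ = 137.4 K.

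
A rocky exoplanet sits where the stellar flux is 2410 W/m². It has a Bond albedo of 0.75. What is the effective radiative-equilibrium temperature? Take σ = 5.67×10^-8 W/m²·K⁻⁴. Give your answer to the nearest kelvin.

227 K

Absorbed flux (global mean): S(1−α)/4 = 2410·0.25/4 = 150.6 W/m².
Balancing against σT⁴: T = (150.6/5.67×10⁻⁸)^(1/4) = 227.0 K.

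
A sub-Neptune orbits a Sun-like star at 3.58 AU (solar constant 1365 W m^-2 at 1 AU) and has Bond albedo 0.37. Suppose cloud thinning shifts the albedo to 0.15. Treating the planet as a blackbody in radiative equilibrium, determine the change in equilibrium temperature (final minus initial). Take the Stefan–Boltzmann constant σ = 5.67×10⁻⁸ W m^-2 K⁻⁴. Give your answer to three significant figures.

By the inverse-square law, S = 1365/3.58² = 106.5 W m^-2.
Before: T₁ = [106.5·0.63/(4σ)]^(1/4) = 131.1 K.
Final:   T₂ = [S(1−0.15)/(4σ)]^(1/4) = 141.3 K.
Change: 141.3 − 131.1 = 10.20 K.

10.2 K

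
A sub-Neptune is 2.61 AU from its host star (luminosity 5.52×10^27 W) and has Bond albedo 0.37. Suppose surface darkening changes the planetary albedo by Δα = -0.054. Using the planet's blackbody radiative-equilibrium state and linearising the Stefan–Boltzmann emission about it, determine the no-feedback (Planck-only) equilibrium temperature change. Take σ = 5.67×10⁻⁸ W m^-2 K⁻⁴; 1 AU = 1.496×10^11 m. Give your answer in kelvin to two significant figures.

6.4 K

d = 2.61 × 1.496×10^11 m = 3.905×10^11 m.
Flux at the orbit: S = L/(4πd²) = 5.52×10^27/(4π·(3.90×10^11)²) = 2881 W m^-2.
Unperturbed T_e = [2881·(1−0.37)/(4σ)]^¼ = 299.1 K.
ΔF = −(S/4)Δα = −(2881/4)×(-0.054) = 38.90 W m^-2.
Linearising σT⁴ gives d(σT⁴)/dT = 4σT_e³ = 6.069 W m^-2 per K.
So ΔT₀ = 38.90/6.069 = 6.41 K.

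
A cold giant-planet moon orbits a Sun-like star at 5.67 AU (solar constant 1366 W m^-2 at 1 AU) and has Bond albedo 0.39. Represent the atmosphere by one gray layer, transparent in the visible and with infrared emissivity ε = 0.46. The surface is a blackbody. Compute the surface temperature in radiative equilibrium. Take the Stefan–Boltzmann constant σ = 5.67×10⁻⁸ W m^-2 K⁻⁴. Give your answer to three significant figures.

110 K

By the inverse-square law, S = 1366/5.67² = 42.49 W m^-2.
Effective emission temperature (TOA balance): σT_e⁴ = S(1−α)/4 = 6.480 W m^-2 → T_e = 103.4 K.
Surface balance with a leaky layer gives σT_s⁴ = σT_e⁴·2/(2−ε), so T_s = T_e·[2/(2−0.46)]^(1/4) = 110.4 K.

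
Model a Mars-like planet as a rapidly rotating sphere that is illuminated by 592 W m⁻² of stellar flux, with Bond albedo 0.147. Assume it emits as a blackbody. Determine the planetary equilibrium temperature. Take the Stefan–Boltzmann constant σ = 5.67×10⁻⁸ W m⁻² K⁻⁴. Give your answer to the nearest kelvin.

217 K

Averaging over the sphere, the absorbed flux is S(1−α)/4 = 126.2 W m⁻².
In equilibrium σT⁴ equals this, so T = 217.2 K.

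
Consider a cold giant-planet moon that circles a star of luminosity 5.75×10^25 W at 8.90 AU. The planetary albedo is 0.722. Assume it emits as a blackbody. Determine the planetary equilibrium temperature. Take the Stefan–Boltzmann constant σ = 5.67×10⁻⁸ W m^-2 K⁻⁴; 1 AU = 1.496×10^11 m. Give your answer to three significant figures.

d = 8.90 × 1.496×10^11 m = 1.331×10^12 m.
Flux at the orbit: S = L/(4πd²) = 5.75×10^25/(4π·(1.33×10^12)²) = 2.581 W m^-2.
Absorbed flux (global mean): S(1−α)/4 = 2.581·0.278/4 = 0.1794 W m^-2.
Set σT⁴ = 0.1794 → T = (0.1794/σ)^(1/4) = 42.17 K.

42.2 kelvin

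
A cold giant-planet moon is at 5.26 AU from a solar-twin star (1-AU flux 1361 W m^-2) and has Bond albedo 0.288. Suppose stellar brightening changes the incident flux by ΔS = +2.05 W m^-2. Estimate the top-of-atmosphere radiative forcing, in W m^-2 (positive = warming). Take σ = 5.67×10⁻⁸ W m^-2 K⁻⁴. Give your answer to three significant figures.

0.365 W m^-2

By the inverse-square law, S = 1361/5.26² = 49.19 W m^-2.
ΔF = Δ[S(1−α)]/4 = (1−0.288)·+2.05/4 = 0.3649 W m^-2.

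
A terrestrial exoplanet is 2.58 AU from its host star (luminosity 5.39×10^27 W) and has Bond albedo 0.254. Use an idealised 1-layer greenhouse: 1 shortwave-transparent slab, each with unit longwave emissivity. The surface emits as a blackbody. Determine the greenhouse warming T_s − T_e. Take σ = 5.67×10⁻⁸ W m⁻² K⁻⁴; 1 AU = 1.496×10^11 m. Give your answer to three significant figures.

59.0 K

d = 2.58 × 1.496×10^11 m = 3.860×10^11 m.
Spreading L over a sphere of radius d: S = 5.39×10^27/(4π·3.86×10^11²) = 2879 W m⁻².
Top-of-atmosphere balance: σT_e⁴ = S(1−α)/4 = 537.0 W m⁻² → T_e = 312.0 K.
T_s = (N+1)^(1/4)·T_e = 371.0 K.
So the greenhouse effect raises the surface by 371.0 − 312.0 = 59.02 K.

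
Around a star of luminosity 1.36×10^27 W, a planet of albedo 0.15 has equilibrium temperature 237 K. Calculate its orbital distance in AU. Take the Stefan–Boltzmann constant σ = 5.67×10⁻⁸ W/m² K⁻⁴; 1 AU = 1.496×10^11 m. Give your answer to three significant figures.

Energy balance gives S = 4σT⁴/(1−α) = 841.8 W/m².
S = L/(4πd²) → d = √(L/4πS) = √(1.36×10^27/(4π·841.8)) = 3.586×10^11 m = 2.397 AU.

2.40 AU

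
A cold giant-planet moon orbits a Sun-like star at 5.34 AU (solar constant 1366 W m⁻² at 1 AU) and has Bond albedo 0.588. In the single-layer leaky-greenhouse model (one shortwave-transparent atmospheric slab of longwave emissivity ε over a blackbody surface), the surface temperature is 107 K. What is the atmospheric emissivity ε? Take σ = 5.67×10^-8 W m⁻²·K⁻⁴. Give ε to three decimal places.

0.672

Flux at the orbit: S = 1366/(5.34)² = 47.90 W m⁻².
First, T_e = [47.90·(1−0.588)/(4σ)]^(1/4) = 96.58 K.
Inverting T_s⁴ = 2T_e⁴/(2−ε): (T_e/T_s)⁴ = 0.6639, so ε = 2(1 − 0.6639) = 0.6722.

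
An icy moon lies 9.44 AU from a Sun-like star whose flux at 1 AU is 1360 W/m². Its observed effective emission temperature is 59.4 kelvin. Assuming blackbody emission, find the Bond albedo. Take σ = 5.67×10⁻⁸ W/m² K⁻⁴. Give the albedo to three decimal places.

By the inverse-square law, S = 1360/9.44² = 15.26 W/m².
Rearranging the radiative balance, α = 1 − 4σT⁴/S.
σT⁴ = 0.7059 W/m², so 4σT⁴ = 2.824 W/m².
1−α = 2.824/15.26 = 0.1850, so α = 0.8150.

0.815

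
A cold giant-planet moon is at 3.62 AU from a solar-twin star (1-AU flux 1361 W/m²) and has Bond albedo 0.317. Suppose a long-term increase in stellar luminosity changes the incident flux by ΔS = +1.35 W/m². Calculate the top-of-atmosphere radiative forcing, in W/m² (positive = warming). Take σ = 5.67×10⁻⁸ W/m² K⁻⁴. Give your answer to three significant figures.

Irradiance scales as 1/d², so S = 1361 W/m² × (1/3.62)² = 103.9 W/m².
TOA radiative forcing: ΔF = (1−α)ΔS/4 = 0.683·(+1.35)/4 = 0.2305 W/m².

0.231 W/m²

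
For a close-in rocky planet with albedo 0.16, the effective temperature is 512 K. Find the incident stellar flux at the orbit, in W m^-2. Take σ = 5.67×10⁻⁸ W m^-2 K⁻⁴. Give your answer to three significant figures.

Invert the energy balance for S: S = 4σT⁴/(1−α).
σT⁴ = 5.67×10⁻⁸·(512)⁴ = 3896 W m^-2.
So S = 4×3896/(1−0.16) = 18550 W m^-2.

18600 W m^-2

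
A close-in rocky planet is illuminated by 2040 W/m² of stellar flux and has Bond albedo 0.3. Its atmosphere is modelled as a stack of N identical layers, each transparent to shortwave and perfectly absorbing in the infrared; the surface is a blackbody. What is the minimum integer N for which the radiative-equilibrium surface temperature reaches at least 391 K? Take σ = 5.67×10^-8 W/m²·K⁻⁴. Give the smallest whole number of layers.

Top-of-atmosphere balance: σT_e⁴ = S(1−α)/4 = 357.0 W/m² → T_e = 281.7 K.
Need (N+1)T_e⁴ ≥ T_s⁴, i.e. N+1 ≥ (391/281.7)⁴ = 3.712.
Rounding up, N = 3.

3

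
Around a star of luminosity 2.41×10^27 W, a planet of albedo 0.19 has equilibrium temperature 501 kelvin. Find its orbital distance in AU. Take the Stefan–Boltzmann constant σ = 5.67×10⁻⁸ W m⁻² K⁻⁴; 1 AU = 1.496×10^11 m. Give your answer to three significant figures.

Required flux: S = 4σT⁴/(1−α) = 17640 W m⁻².
S = L/(4πd²) → d = √(L/4πS) = √(2.41×10^27/(4π·17640)) = 1.043×10^11 m = 0.6970 AU.

0.697 AU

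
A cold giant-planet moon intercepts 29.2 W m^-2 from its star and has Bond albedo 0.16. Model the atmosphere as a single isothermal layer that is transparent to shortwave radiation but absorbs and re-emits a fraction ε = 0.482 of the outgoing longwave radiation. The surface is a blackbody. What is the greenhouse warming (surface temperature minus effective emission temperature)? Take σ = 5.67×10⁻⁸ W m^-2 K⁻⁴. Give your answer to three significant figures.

7.28 kelvin

At the top of the atmosphere, σT_e⁴ = S(1−α)/4 = 6.132 W m^-2, giving T_e = 102.0 K.
The surface balance (absorbed SW + ε·downward IR = σT_s⁴) with T_a⁴ = T_s⁴/2 reduces to T_s = T_e·[2/(2−ε)]^¼ = 109.3 K.
Greenhouse warming: T_s − T_e = 7.278 K.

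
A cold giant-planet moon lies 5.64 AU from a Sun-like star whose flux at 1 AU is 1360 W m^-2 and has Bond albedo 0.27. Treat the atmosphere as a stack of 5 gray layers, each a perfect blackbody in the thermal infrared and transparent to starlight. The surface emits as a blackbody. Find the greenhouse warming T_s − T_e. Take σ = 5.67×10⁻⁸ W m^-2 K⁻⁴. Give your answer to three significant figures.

Irradiance scales as 1/d², so S = 1360 W m^-2 × (1/5.64)² = 42.75 W m^-2.
The effective emission temperature is T_e = [S(1−α)/(4σ)]^¼ = 108.3 K.
Surface: T_s = (6)^¼·T_e = 169.5 K.
So the greenhouse effect raises the surface by 169.5 − 108.3 = 61.20 K.

61.2 K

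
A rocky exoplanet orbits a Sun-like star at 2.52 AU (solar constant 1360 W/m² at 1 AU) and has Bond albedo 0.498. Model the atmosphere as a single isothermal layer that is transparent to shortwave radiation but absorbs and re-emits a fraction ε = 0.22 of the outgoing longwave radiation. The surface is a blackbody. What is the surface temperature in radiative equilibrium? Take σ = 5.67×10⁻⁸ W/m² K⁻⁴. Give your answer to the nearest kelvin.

By the inverse-square law, S = 1360/2.52² = 214.2 W/m².
At the top of the atmosphere, σT_e⁴ = S(1−α)/4 = 26.88 W/m², giving T_e = 147.6 K.
Surface balance with a leaky layer gives σT_s⁴ = σT_e⁴·2/(2−ε), so T_s = T_e·[2/(2−0.22)]^(1/4) = 151.9 K.

152 K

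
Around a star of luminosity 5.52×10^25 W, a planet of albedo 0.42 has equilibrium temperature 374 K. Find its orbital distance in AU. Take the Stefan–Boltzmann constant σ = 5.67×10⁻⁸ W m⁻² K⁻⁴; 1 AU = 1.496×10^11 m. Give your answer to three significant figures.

0.160 AU

Energy balance gives S = 4σT⁴/(1−α) = 7651 W m⁻².
From L = 4πd²S, d = √(5.52×10^25/(4π·7651)) = 2.396×10^10 m = 0.1602 AU.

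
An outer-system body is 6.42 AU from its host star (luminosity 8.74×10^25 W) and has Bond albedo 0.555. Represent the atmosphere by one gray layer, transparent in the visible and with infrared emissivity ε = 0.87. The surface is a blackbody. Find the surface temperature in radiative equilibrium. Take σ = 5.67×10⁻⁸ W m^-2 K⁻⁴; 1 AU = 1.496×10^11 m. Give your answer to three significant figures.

d = 6.42 × 1.496×10^11 m = 9.604×10^11 m.
S = L/(4πd²) = 7.540 W m^-2.
At the top of the atmosphere, σT_e⁴ = S(1−α)/4 = 0.8388 W m^-2, giving T_e = 62.02 K.
The surface balance (absorbed SW + ε·downward IR = σT_s⁴) with T_a⁴ = T_s⁴/2 reduces to T_s = T_e·[2/(2−ε)]^¼ = 71.53 K.

71.5 K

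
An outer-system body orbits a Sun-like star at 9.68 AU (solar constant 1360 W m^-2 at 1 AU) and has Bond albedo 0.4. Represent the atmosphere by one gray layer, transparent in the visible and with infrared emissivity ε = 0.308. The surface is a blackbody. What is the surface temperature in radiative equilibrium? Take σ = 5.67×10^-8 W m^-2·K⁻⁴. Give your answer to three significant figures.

82.1 kelvin

By the inverse-square law, S = 1360/9.68² = 14.51 W m^-2.
At the top of the atmosphere, σT_e⁴ = S(1−α)/4 = 2.177 W m^-2, giving T_e = 78.72 K.
Surface balance with a leaky layer gives σT_s⁴ = σT_e⁴·2/(2−ε), so T_s = T_e·[2/(2−0.308)]^(1/4) = 82.08 K.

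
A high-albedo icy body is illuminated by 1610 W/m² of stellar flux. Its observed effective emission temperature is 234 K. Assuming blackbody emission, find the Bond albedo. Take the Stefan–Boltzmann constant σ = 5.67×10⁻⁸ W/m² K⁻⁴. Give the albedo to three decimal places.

0.578

Rearranging the radiative balance, α = 1 − 4σT⁴/S.
4σT⁴ = 4·5.67×10⁻⁸·(234)⁴ = 680.0 W/m².
Hence α = 1 − 680.0/1610 = 0.5776.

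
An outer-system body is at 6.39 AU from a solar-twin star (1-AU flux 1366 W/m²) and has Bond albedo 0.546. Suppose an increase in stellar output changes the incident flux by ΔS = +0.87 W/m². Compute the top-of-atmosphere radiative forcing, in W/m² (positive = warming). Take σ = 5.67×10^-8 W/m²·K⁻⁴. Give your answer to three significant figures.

Irradiance scales as 1/d², so S = 1366 W/m² × (1/6.39)² = 33.45 W/m².
Only a fraction (1−α) is absorbed and it's spread over 4πR², so ΔF = (1−α)ΔS/4 = 0.09874 W/m².

0.0987 W/m²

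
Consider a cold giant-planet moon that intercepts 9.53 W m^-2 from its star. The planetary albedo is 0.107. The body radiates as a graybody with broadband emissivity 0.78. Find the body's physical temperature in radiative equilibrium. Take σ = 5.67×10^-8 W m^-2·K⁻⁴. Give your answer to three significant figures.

Averaging over the sphere, the absorbed flux is S(1−α)/4 = 2.128 W m^-2.
Equating to εσT⁴ with ε = 0.78: T = (2.128/0.78σ)^(1/4) = 83.28 K.

83.3 K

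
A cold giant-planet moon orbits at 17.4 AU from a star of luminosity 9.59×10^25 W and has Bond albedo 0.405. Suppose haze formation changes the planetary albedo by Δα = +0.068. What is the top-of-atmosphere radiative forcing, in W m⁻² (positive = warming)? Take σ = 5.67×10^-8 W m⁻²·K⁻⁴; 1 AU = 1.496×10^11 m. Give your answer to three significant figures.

-0.0191 W m⁻²

Orbital distance: d = 17.4 AU = 2.603×10^12 m.
Spreading L over a sphere of radius d: S = 9.59×10^25/(4π·2.60×10^12²) = 1.126 W m⁻².
ΔF = −(S/4)Δα = −(1.126/4)×(+0.068) = -0.01915 W m⁻².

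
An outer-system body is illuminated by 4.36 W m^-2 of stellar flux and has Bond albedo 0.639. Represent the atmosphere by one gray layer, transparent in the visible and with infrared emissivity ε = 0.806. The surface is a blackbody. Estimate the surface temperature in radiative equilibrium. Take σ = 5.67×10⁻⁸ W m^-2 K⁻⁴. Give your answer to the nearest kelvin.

Effective emission temperature (TOA balance): σT_e⁴ = S(1−α)/4 = 0.3935 W m^-2 → T_e = 51.33 K.
The surface balance (absorbed SW + ε·downward IR = σT_s⁴) with T_a⁴ = T_s⁴/2 reduces to T_s = T_e·[2/(2−ε)]^¼ = 58.39 K.

58 kelvin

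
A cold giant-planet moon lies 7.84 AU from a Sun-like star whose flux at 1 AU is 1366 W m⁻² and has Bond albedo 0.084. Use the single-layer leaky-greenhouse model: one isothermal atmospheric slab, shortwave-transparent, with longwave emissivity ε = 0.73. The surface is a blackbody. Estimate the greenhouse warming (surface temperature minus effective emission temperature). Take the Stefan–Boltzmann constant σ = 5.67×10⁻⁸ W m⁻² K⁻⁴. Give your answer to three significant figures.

11.7 kelvin

Flux at the orbit: S = 1366/(7.84)² = 22.22 W m⁻².
At the top of the atmosphere, σT_e⁴ = S(1−α)/4 = 5.089 W m⁻², giving T_e = 97.33 K.
For a single slab of emissivity ε, T_s⁴ = 2T_e⁴/(2−ε); thus T_s = 97.33·(1.575)^(1/4) = 109.0 K.
Greenhouse warming: T_s − T_e = 11.70 K.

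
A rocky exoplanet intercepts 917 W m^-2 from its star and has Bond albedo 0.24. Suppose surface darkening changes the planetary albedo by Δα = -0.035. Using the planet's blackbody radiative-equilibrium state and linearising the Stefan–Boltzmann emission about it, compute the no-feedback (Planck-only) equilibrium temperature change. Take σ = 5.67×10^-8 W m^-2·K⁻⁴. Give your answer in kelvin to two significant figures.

Reference equilibrium: T_e = [S(1−α)/(4σ)]^(1/4) = 235.4 K.
The change in absorbed flux is Δ[S(1−α)/4] = −SΔα/4 = 8.024 W m^-2.
The Planck feedback parameter is 4σT_e³ = 2.960 W m^-2/K.
ΔT₀ = ΔF/λ_P = 8.024/2.960 = 2.71 K.

2.7 K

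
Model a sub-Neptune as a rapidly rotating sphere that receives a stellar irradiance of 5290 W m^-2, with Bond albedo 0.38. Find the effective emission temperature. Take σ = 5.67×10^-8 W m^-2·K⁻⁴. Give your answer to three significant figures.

Absorbed flux (global mean): S(1−α)/4 = 5290·0.62/4 = 820.0 W m^-2.
Set σT⁴ = 820.0 → T = (820.0/σ)^(1/4) = 346.8 K.

347 K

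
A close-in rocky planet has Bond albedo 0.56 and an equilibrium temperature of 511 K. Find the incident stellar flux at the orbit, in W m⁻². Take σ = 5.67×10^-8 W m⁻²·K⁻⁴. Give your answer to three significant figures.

35100 W m⁻²

Invert the energy balance for S: S = 4σT⁴/(1−α).
The emitted flux is σT⁴ = 3866 W m⁻².
So S = 4×3866/(1−0.56) = 35150 W m⁻².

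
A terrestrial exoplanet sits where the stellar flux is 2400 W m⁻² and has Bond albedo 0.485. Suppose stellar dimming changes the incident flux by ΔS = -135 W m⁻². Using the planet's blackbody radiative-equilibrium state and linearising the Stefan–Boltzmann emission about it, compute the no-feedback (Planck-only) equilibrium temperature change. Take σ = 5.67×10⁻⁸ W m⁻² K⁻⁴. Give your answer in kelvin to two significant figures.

-3.8 kelvin

Unperturbed T_e = [2400·(1−0.485)/(4σ)]^¼ = 271.7 K.
ΔF = Δ[S(1−α)]/4 = (1−0.485)·-135/4 = -17.38 W m⁻².
The Planck feedback parameter is 4σT_e³ = 4.549 W m⁻²/K.
ΔT₀ = ΔF/λ_P = -17.38/4.549 = -3.82 K.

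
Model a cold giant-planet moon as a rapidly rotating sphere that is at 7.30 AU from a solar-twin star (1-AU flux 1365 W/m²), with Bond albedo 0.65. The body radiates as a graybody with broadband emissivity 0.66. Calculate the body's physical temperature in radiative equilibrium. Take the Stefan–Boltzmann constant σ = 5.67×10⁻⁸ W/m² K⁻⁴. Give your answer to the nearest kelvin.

88 K

By the inverse-square law, S = 1365/7.30² = 25.61 W/m².
The planet absorbs (1−α)S over its disc πR² and re-emits over 4πR², so the mean absorbed flux is (1−0.65)·25.61/4 = 2.241 W/m².
Equating to εσT⁴ with ε = 0.66: T = (2.241/0.66σ)^(1/4) = 87.97 K.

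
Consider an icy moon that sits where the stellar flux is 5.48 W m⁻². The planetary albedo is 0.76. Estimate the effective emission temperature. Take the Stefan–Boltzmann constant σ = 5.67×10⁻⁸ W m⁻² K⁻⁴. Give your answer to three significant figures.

49.1 K

Averaging over the sphere, the absorbed flux is S(1−α)/4 = 0.3288 W m⁻².
Balancing against σT⁴: T = (0.3288/5.67×10⁻⁸)^(1/4) = 49.07 K.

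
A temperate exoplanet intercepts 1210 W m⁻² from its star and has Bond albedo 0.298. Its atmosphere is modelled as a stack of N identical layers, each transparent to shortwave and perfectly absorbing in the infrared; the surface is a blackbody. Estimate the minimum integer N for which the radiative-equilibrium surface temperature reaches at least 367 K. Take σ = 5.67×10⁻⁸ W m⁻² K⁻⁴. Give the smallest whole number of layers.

4

OLR = S(1−α)/4 = 212.4 W m⁻²; the top layer radiates at T_e = 247.4 K.
T_s = (N+1)^(1/4)·T_e ≥ 367 K requires N+1 ≥ (T_s/T_e)⁴ = (367/247.4)⁴ = 4.844.
So N ≥ 3.844; the smallest integer is N = 4.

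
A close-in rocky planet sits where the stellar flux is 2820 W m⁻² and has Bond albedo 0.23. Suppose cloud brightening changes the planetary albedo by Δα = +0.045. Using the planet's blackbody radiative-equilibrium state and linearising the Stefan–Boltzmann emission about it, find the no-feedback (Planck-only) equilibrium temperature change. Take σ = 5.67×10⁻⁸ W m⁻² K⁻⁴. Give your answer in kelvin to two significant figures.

-4.6 K

The baseline emission temperature is T_e = 312.8 K.
The change in absorbed flux is Δ[S(1−α)/4] = −SΔα/4 = -31.72 W m⁻².
The Planck feedback parameter is 4σT_e³ = 6.942 W m⁻²/K.
So ΔT₀ = -31.72/6.942 = -4.57 K.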